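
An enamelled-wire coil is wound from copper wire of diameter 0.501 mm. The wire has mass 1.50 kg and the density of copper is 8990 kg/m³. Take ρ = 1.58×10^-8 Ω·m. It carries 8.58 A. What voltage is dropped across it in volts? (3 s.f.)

A = π(d/2)² = π(2.5050e-04 m)² = 1.9714e-07 m²
L = m/(density·A) = 1.5/(8990×1.9714e-07) = 846.4 m
R = ρL/A = (1.58×10^-8)(846.4)/(1.9714e-07) = 67.84 Ω
V = IR = 8.58 × 67.84 = 582 V

582 V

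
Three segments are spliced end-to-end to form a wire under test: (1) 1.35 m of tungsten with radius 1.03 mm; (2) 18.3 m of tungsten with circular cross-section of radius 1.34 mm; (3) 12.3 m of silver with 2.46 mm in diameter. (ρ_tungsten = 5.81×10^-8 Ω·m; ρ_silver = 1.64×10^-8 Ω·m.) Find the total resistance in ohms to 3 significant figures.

0.254 Ω

Seg 1: A = πr² = π(1.0300e-03 m)² = 3.333e-06 m²
R_1 = (5.81×10^-8)(1.35)/(3.333e-06) = 0.02353 Ω
Seg 2: A = πr² = π(1.3400e-03 m)² = 5.641e-06 m²
R_2 = (5.81×10^-8)(18.3)/(5.641e-06) = 0.1885 Ω
Seg 3: A = π(d/2)² = π(1.2300e-03 m)² = 4.753e-06 m²
R_3 = (1.64×10^-8)(12.3)/(4.753e-06) = 0.04244 Ω
R_total = R_1 + R_2 + R_3 = 0.254 Ω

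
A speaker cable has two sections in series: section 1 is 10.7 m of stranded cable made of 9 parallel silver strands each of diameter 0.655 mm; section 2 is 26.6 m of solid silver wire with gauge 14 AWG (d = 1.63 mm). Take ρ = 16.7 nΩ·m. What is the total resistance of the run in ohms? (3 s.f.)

0.272 Ω

ρ = 16.7 nΩ·m = 1.67×10^-8 Ω·m
Section 1: A_strand = π(3.2750e-04)² = 3.370e-07 m²; R₁ = ρL/(N·A_s) = (1.67×10^-8)(10.7)/(9×3.370e-07) = 0.05892 Ω
Section 2: A = π(1.63/2 mm)² = π(8.1500e-04 m)² = 2.087e-06 m²
R₂ = (1.67×10^-8)(26.6)/(2.087e-06) = 0.2129 Ω
R = R₁ + R₂ = 0.272 Ω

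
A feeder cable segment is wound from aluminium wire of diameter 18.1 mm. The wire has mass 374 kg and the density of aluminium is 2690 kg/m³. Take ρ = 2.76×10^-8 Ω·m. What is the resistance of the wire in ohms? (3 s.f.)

0.0580 Ω

A = π(d/2)² = π(9.0500e-03 m)² = 2.5730e-04 m²
L = m/(density·A) = 374/(2690×2.5730e-04) = 540.3 m
R = ρL/A = (2.76×10^-8)(540.3)/(2.5730e-04) = 0.0580 Ω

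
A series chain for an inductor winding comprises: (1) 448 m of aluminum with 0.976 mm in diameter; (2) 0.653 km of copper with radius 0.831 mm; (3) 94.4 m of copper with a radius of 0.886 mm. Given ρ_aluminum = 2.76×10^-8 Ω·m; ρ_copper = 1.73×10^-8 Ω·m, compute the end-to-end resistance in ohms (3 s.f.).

Seg 1: A = π(d/2)² = π(4.8800e-04 m)² = 7.482e-07 m²
R_1 = (2.76×10^-8)(448)/(7.482e-07) = 16.53 Ω
Seg 2: A = πr² = π(8.3100e-04 m)² = 2.169e-06 m²
R_2 = (1.73×10^-8)(653)/(2.169e-06) = 5.207 Ω
Seg 3: A = πr² = π(8.8600e-04 m)² = 2.466e-06 m²
R_3 = (1.73×10^-8)(94.4)/(2.466e-06) = 0.6622 Ω
R_total = R_1 + R_2 + R_3 = 22.4 Ω

22.4 Ω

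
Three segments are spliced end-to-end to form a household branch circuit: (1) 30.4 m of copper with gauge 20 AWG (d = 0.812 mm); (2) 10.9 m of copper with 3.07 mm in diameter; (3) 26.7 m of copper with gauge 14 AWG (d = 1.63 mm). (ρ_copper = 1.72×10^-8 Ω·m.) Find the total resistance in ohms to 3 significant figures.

1.26 Ω

Seg 1: A = π(0.812/2 mm)² = π(4.0600e-04 m)² = 5.178e-07 m²
R_1 = (1.72×10^-8)(30.4)/(5.178e-07) = 1.01 Ω
Seg 2: A = π(d/2)² = π(1.5350e-03 m)² = 7.402e-06 m²
R_2 = (1.72×10^-8)(10.9)/(7.402e-06) = 0.02533 Ω
Seg 3: A = π(1.63/2 mm)² = π(8.1500e-04 m)² = 2.087e-06 m²
R_3 = (1.72×10^-8)(26.7)/(2.087e-06) = 0.2201 Ω
R_total = R_1 + R_2 + R_3 = 1.26 Ω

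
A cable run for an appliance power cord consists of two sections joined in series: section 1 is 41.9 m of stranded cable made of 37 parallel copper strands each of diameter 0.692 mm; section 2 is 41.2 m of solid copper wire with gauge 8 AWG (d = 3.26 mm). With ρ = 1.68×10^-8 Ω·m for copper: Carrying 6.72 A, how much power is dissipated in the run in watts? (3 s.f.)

Section 1: A_strand = π(3.4600e-04)² = 3.761e-07 m²; R₁ = ρL/(N·A_s) = (1.68×10^-8)(41.9)/(37×3.761e-07) = 0.05058 Ω
Section 2: A = π(3.26/2 mm)² = π(1.6300e-03 m)² = 8.347e-06 m²
R₂ = (1.68×10^-8)(41.2)/(8.347e-06) = 0.08292 Ω
R = R₁ + R₂ = 0.1335 Ω
P = I²R = (6.72)² × 0.1335 = 6.03 W

6.03 W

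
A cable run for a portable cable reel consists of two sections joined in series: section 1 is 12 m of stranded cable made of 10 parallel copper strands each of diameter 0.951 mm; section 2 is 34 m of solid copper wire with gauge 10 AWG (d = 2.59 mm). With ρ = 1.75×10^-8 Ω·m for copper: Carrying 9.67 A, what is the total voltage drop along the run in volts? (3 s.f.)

1.38 V

Section 1: A_strand = π(4.7550e-04)² = 7.103e-07 m²; R₁ = ρL/(N·A_s) = (1.75×10^-8)(12)/(10×7.103e-07) = 0.02956 Ω
Section 2: A = π(2.59/2 mm)² = π(1.2950e-03 m)² = 5.269e-06 m²
R₂ = (1.75×10^-8)(34)/(5.269e-06) = 0.1129 Ω
R = R₁ + R₂ = 0.1425 Ω
V = IR = 9.67 × 0.1425 = 1.38 V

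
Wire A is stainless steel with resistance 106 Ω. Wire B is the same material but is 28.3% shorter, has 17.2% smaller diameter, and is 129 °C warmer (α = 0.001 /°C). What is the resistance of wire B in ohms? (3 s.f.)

R ∝ ρL/d² with ρ ∝ (1+αΔT), so R_B/R_A = (1 − 28.3/100) × (1 − 17.2/100)⁻² × (1 + 0.001×129)
= 0.717 × 1.459 × 1.129 = 1.181
R_B = 1.181 × 106 = 125 Ω

125 Ω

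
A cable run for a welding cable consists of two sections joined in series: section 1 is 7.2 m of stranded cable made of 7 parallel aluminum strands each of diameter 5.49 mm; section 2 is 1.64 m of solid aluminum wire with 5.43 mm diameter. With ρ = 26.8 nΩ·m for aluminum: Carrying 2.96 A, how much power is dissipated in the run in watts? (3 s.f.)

ρ = 26.8 nΩ·m = 2.68×10^-8 Ω·m
Section 1: A_strand = π(2.7450e-03)² = 2.367e-05 m²; R₁ = ρL/(N·A_s) = (2.68×10^-8)(7.2)/(7×2.367e-05) = 0.001164 Ω
Section 2: A = π(d/2)² = π(2.7150e-03 m)² = 2.316e-05 m²
R₂ = (2.68×10^-8)(1.64)/(2.316e-05) = 0.001898 Ω
R = R₁ + R₂ = 0.003062 Ω
P = I²R = (2.96)² × 0.003062 = 0.0268 W

0.0268 W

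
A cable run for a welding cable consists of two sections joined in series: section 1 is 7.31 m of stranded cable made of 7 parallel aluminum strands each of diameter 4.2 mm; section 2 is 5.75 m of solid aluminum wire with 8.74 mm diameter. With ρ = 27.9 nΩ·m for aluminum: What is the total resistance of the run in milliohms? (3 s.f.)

ρ = 27.9 nΩ·m = 2.79×10^-8 Ω·m
Section 1: A_strand = π(2.1000e-03)² = 1.385e-05 m²; R₁ = ρL/(N·A_s) = (2.79×10^-8)(7.31)/(7×1.385e-05) = 0.002103 Ω
Section 2: A = π(d/2)² = π(4.3700e-03 m)² = 5.999e-05 m²
R₂ = (2.79×10^-8)(5.75)/(5.999e-05) = 0.002674 Ω
R = R₁ + R₂ = 4.78 mΩ

4.78 mΩ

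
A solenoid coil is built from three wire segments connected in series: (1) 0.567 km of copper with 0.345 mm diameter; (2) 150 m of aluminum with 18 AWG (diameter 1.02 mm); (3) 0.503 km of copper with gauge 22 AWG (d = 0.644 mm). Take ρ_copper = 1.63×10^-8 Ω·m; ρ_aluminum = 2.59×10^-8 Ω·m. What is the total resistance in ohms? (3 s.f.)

129 Ω

Seg 1: A = π(d/2)² = π(1.7250e-04 m)² = 9.348e-08 m²
R_1 = (1.63×10^-8)(567)/(9.348e-08) = 98.87 Ω
Seg 2: A = π(1.02/2 mm)² = π(5.1000e-04 m)² = 8.171e-07 m²
R_2 = (2.59×10^-8)(150)/(8.171e-07) = 4.754 Ω
Seg 3: A = π(0.644/2 mm)² = π(3.2200e-04 m)² = 3.257e-07 m²
R_3 = (1.63×10^-8)(503)/(3.257e-07) = 25.17 Ω
R_total = R_1 + R_2 + R_3 = 129 Ω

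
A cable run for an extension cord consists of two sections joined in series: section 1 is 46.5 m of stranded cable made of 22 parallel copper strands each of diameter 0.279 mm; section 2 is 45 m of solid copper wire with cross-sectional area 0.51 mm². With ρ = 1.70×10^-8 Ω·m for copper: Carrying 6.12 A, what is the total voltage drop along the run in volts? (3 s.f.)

12.8 V

Section 1: A_strand = π(1.3950e-04)² = 6.114e-08 m²; R₁ = ρL/(N·A_s) = (1.70×10^-8)(46.5)/(22×6.114e-08) = 0.5877 Ω
Section 2: A = 0.51 mm² = 5.100e-07 m²
R₂ = (1.70×10^-8)(45)/(5.100e-07) = 1.5 Ω
R = R₁ + R₂ = 2.088 Ω
V = IR = 6.12 × 2.088 = 12.8 V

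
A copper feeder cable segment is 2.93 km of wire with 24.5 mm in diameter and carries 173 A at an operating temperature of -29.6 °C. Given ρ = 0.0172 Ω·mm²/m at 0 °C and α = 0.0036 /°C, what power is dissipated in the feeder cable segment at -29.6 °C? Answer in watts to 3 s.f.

ρ = 0.0172 Ω·mm²/m = 1.72×10^-8 Ω·m
A = π(d/2)² = π(1.2250e-02 m)² = 4.714e-04 m²
R₍0₎ = ρL/A = (1.72×10^-8)(2930)/(4.714e-04) = 0.1069 Ω
R₍-29.6₎ = R₍0₎(1 + αΔT) = 0.1069 × (1 + 0.0036×-29.6) = 0.09551 Ω
P = I²R = (173)² × 0.09551 = 2860 W

2860 W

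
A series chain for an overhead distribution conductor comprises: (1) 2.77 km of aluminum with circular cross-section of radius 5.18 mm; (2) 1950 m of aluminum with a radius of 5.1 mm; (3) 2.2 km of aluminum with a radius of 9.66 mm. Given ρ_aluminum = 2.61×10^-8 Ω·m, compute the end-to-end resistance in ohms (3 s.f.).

1.68 Ω

Seg 1: A = πr² = π(5.1800e-03 m)² = 8.430e-05 m²
R_1 = (2.61×10^-8)(2770)/(8.430e-05) = 0.8577 Ω
Seg 2: A = πr² = π(5.1000e-03 m)² = 8.171e-05 m²
R_2 = (2.61×10^-8)(1950)/(8.171e-05) = 0.6229 Ω
Seg 3: A = πr² = π(9.6600e-03 m)² = 2.932e-04 m²
R_3 = (2.61×10^-8)(2200)/(2.932e-04) = 0.1959 Ω
R_total = R_1 + R_2 + R_3 = 1.68 Ω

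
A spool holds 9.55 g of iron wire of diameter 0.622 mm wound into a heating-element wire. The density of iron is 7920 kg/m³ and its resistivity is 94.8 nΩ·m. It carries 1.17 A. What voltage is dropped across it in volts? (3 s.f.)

1.45 V

ρ = 94.8 nΩ·m = 9.48×10^-8 Ω·m
A = π(d/2)² = π(3.1100e-04 m)² = 3.0386e-07 m²
L = m/(density·A) = 0.00955/(7920×3.0386e-07) = 3.968 m
R = ρL/A = (9.48×10^-8)(3.968)/(3.0386e-07) = 1.238 Ω
V = IR = 1.17 × 1.238 = 1.45 V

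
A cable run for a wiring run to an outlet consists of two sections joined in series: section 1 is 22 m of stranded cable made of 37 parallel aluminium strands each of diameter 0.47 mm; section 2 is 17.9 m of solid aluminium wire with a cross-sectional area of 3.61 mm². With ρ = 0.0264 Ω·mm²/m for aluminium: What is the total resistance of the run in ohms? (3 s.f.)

ρ = 0.0264 Ω·mm²/m = 2.64×10^-8 Ω·m
Section 1: A_strand = π(2.3500e-04)² = 1.735e-07 m²; R₁ = ρL/(N·A_s) = (2.64×10^-8)(22)/(37×1.735e-07) = 0.09048 Ω
Section 2: A = 3.61 mm² = 3.610e-06 m²
R₂ = (2.64×10^-8)(17.9)/(3.610e-06) = 0.1309 Ω
R = R₁ + R₂ = 0.221 Ω

0.221 Ω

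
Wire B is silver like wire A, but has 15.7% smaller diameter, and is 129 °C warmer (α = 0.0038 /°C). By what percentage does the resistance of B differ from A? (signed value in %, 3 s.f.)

110%

R ∝ ρL/d² with ρ ∝ (1+αΔT), so R_B/R_A = (1 − 15.7/100)⁻² × (1 + 0.0038×129)
= 1.407 × 1.49 = 2.097
(R_B − R_A)/R_A = 2.097 − 1 = 110%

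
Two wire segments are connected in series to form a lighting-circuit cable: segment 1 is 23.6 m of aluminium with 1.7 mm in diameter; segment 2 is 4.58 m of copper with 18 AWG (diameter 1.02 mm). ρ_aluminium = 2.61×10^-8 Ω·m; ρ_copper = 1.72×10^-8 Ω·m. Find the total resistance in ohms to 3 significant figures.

Segment 1: A = π(d/2)² = π(8.5000e-04 m)² = 2.270e-06 m²
R₁ = ρL/A = (2.61×10^-8)(23.6)/(2.270e-06) = 0.2714 Ω
Segment 2: A = π(1.02/2 mm)² = π(5.1000e-04 m)² = 8.171e-07 m²
R₂ = (1.72×10^-8)(4.58)/(8.171e-07) = 0.09641 Ω
R = R₁ + R₂ = 0.368 Ω

0.368 Ω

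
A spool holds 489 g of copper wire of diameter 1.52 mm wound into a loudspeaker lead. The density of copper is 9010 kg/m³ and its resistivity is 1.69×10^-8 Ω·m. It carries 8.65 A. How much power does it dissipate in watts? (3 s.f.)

A = π(d/2)² = π(7.6000e-04 m)² = 1.8146e-06 m²
L = m/(density·A) = 0.489/(9010×1.8146e-06) = 29.91 m
R = ρL/A = (1.69×10^-8)(29.91)/(1.8146e-06) = 0.2786 Ω
P = I²R = (8.65)² × 0.2786 = 20.8 W

20.8 W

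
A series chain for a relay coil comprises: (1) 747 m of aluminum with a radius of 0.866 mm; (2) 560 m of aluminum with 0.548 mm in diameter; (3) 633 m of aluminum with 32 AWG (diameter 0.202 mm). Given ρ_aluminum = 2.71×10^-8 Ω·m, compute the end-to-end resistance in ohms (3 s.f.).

608 Ω

Seg 1: A = πr² = π(8.6600e-04 m)² = 2.356e-06 m²
R_1 = (2.71×10^-8)(747)/(2.356e-06) = 8.592 Ω
Seg 2: A = π(d/2)² = π(2.7400e-04 m)² = 2.359e-07 m²
R_2 = (2.71×10^-8)(560)/(2.359e-07) = 64.34 Ω
Seg 3: A = π(0.202/2 mm)² = π(1.0100e-04 m)² = 3.205e-08 m²
R_3 = (2.71×10^-8)(633)/(3.205e-08) = 535.3 Ω
R_total = R_1 + R_2 + R_3 = 608 Ω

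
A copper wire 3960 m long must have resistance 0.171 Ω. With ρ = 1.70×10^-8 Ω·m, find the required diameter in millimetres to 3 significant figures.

22.4 mm

A = ρL/R = (1.70×10^-8)(3960)/(0.171) = 3.937e-04 m²
d = 2√(A/π) = 2.239e-02 m = 22.4 mm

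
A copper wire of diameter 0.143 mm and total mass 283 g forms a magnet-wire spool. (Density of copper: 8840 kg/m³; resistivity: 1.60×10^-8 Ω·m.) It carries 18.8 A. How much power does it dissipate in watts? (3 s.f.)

7.02×10^5 W

A = π(d/2)² = π(7.1500e-05 m)² = 1.6061e-08 m²
L = m/(density·A) = 0.283/(8840×1.6061e-08) = 1993 m
R = ρL/A = (1.60×10^-8)(1993)/(1.6061e-08) = 1986 Ω
P = I²R = (18.8)² × 1986 = 7.02×10^5 W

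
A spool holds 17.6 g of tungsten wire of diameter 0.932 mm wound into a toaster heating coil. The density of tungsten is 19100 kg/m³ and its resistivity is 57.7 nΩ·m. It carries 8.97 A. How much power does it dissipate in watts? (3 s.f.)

9.19 W

ρ = 57.7 nΩ·m = 5.77×10^-8 Ω·m
A = π(d/2)² = π(4.6600e-04 m)² = 6.8222e-07 m²
L = m/(density·A) = 0.0176/(19100×6.8222e-07) = 1.351 m
R = ρL/A = (5.77×10^-8)(1.351)/(6.8222e-07) = 0.1142 Ω
P = I²R = (8.97)² × 0.1142 = 9.19 W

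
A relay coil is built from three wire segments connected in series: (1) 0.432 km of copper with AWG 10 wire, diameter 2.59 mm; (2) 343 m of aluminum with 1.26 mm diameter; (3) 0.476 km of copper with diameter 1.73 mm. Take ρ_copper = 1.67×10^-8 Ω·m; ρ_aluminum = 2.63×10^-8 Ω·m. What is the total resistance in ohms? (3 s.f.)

12.0 Ω

Seg 1: A = π(2.59/2 mm)² = π(1.2950e-03 m)² = 5.269e-06 m²
R_1 = (1.67×10^-8)(432)/(5.269e-06) = 1.369 Ω
Seg 2: A = π(d/2)² = π(6.3000e-04 m)² = 1.247e-06 m²
R_2 = (2.63×10^-8)(343)/(1.247e-06) = 7.235 Ω
Seg 3: A = π(d/2)² = π(8.6500e-04 m)² = 2.351e-06 m²
R_3 = (1.67×10^-8)(476)/(2.351e-06) = 3.382 Ω
R_total = R_1 + R_2 + R_3 = 12.0 Ω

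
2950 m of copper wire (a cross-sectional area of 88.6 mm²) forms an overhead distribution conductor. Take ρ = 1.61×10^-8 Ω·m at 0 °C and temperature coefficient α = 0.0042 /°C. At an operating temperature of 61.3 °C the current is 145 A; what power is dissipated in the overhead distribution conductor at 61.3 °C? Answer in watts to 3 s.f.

A = 88.6 mm² = 8.860e-05 m²
R₍0₎ = ρL/A = (1.61×10^-8)(2950)/(8.860e-05) = 0.5361 Ω
R₍61.3₎ = R₍0₎(1 + αΔT) = 0.5361 × (1 + 0.0042×61.3) = 0.6741 Ω
P = I²R = (145)² × 0.6741 = 14200 W

14200 W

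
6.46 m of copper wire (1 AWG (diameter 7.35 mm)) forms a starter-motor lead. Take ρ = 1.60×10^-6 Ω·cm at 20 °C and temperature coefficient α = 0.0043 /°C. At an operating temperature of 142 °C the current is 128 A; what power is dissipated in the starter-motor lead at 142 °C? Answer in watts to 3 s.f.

ρ = 1.60×10^-6 Ω·cm = 1.60×10^-8 Ω·m
A = π(7.35/2 mm)² = π(3.6750e-03 m)² = 4.243e-05 m²
R₍20₎ = ρL/A = (1.60×10^-8)(6.46)/(4.243e-05) = 0.002436 Ω
R₍142₎ = R₍20₎(1 + αΔT) = 0.002436 × (1 + 0.0043×122) = 0.003714 Ω
P = I²R = (128)² × 0.003714 = 60.9 W

60.9 W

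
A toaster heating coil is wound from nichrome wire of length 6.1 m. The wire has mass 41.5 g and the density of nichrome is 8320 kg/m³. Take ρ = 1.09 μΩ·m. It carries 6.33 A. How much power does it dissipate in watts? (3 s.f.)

ρ = 1.09 μΩ·m = 1.09×10^-6 Ω·m
A = m/(density·L) = 0.0415/(8320×6.1) = 8.1770e-07 m²
R = ρL/A = (1.09×10^-6)(6.1)/(8.1770e-07) = 8.131 Ω
P = I²R = (6.33)² × 8.131 = 326 W

326 W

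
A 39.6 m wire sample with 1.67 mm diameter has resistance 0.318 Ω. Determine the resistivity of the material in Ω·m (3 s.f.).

1.76×10^-8 Ω·m

A = π(d/2)² = π(8.3500e-04 m)² = 2.190e-06 m²
ρ = RA/L = (0.318)(2.190e-06)/(39.6) = 1.76×10^-8 Ω·m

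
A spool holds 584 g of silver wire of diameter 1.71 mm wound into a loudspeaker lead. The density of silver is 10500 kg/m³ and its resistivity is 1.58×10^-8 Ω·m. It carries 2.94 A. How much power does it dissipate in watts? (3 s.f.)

1.44 W

A = π(d/2)² = π(8.5500e-04 m)² = 2.2966e-06 m²
L = m/(density·A) = 0.584/(10500×2.2966e-06) = 24.22 m
R = ρL/A = (1.58×10^-8)(24.22)/(2.2966e-06) = 0.1666 Ω
P = I²R = (2.94)² × 0.1666 = 1.44 W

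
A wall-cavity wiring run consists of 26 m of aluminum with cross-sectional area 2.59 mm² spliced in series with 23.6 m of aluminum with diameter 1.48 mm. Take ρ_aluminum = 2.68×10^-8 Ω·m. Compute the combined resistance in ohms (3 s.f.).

Segment 1: A = 2.59 mm² = 2.590e-06 m²
R₁ = ρL/A = (2.68×10^-8)(26)/(2.590e-06) = 0.269 Ω
Segment 2: A = π(d/2)² = π(7.4000e-04 m)² = 1.720e-06 m²
R₂ = (2.68×10^-8)(23.6)/(1.720e-06) = 0.3676 Ω
R = R₁ + R₂ = 0.637 Ω

0.637 Ω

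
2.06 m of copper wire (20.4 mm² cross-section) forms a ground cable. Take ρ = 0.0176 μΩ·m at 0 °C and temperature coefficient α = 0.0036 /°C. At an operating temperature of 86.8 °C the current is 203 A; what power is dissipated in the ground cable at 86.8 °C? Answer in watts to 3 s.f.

ρ = 0.0176 μΩ·m = 1.76×10^-8 Ω·m
A = 20.4 mm² = 2.040e-05 m²
R₍0₎ = ρL/A = (1.76×10^-8)(2.06)/(2.040e-05) = 0.001777 Ω
R₍86.8₎ = R₍0₎(1 + αΔT) = 0.001777 × (1 + 0.0036×86.8) = 0.002333 Ω
P = I²R = (203)² × 0.002333 = 96.1 W

96.1 W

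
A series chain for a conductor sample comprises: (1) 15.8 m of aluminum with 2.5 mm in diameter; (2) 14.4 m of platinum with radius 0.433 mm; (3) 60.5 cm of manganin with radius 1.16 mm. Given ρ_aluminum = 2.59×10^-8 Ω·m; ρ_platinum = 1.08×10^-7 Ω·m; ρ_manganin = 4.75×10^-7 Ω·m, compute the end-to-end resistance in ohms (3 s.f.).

Seg 1: A = π(d/2)² = π(1.2500e-03 m)² = 4.909e-06 m²
R_1 = (2.59×10^-8)(15.8)/(4.909e-06) = 0.08337 Ω
Seg 2: A = πr² = π(4.3300e-04 m)² = 5.890e-07 m²
R_2 = (1.08×10^-7)(14.4)/(5.890e-07) = 2.64 Ω
Seg 3: A = πr² = π(1.1600e-03 m)² = 4.227e-06 m²
R_3 = (4.75×10^-7)(0.605)/(4.227e-06) = 0.06798 Ω
R_total = R_1 + R_2 + R_3 = 2.79 Ω

2.79 Ω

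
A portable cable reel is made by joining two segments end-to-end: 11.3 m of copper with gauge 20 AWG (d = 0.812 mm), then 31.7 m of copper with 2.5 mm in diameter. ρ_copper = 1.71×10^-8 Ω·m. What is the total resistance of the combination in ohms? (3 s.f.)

0.484 Ω

Segment 1: A = π(0.812/2 mm)² = π(4.0600e-04 m)² = 5.178e-07 m²
R₁ = ρL/A = (1.71×10^-8)(11.3)/(5.178e-07) = 0.3731 Ω
Segment 2: A = π(d/2)² = π(1.2500e-03 m)² = 4.909e-06 m²
R₂ = (1.71×10^-8)(31.7)/(4.909e-06) = 0.1104 Ω
R = R₁ + R₂ = 0.484 Ω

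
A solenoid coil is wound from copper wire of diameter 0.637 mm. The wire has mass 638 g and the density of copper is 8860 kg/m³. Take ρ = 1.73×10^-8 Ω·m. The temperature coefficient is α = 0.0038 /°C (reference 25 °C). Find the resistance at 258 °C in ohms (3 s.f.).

A = π(d/2)² = π(3.1850e-04 m)² = 3.1869e-07 m²
L = m/(density·A) = 0.638/(8860×3.1869e-07) = 226 m
R = ρL/A = (1.73×10^-8)(226)/(3.1869e-07) = 12.27 Ω
R(258 °C) = 12.27 × (1 + 0.0038×233) = 23.1 Ω

23.1 Ω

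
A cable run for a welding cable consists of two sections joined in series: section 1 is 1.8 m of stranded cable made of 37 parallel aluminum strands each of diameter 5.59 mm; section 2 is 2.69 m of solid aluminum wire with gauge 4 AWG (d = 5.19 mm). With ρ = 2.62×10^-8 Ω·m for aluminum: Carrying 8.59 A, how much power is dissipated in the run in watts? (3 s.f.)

Section 1: A_strand = π(2.7950e-03)² = 2.454e-05 m²; R₁ = ρL/(N·A_s) = (2.62×10^-8)(1.8)/(37×2.454e-05) = 5.193×10^-5 Ω
Section 2: A = π(5.19/2 mm)² = π(2.5950e-03 m)² = 2.116e-05 m²
R₂ = (2.62×10^-8)(2.69)/(2.116e-05) = 0.003331 Ω
R = R₁ + R₂ = 0.003383 Ω
P = I²R = (8.59)² × 0.003383 = 0.250 W

0.250 W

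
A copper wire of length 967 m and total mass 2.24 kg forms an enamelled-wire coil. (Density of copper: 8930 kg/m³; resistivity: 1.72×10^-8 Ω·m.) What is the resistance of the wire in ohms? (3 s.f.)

A = m/(density·L) = 2.24/(8930×967) = 2.5940e-07 m²
R = ρL/A = (1.72×10^-8)(967)/(2.5940e-07) = 64.1 Ω

64.1 Ω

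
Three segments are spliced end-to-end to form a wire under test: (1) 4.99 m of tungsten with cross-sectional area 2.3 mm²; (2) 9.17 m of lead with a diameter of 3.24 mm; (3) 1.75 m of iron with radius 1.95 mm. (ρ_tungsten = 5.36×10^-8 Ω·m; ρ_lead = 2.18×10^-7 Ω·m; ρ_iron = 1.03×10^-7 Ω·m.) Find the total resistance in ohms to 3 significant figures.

0.374 Ω

Seg 1: A = 2.3 mm² = 2.300e-06 m²
R_1 = (5.36×10^-8)(4.99)/(2.300e-06) = 0.1163 Ω
Seg 2: A = π(d/2)² = π(1.6200e-03 m)² = 8.245e-06 m²
R_2 = (2.18×10^-7)(9.17)/(8.245e-06) = 0.2425 Ω
Seg 3: A = πr² = π(1.9500e-03 m)² = 1.195e-05 m²
R_3 = (1.03×10^-7)(1.75)/(1.195e-05) = 0.01509 Ω
R_total = R_1 + R_2 + R_3 = 0.374 Ω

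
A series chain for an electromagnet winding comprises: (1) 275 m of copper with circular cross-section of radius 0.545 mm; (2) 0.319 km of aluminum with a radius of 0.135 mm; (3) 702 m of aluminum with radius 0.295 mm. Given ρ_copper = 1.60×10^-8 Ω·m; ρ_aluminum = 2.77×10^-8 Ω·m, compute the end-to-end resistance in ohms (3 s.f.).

230 Ω

Seg 1: A = πr² = π(5.4500e-04 m)² = 9.331e-07 m²
R_1 = (1.60×10^-8)(275)/(9.331e-07) = 4.715 Ω
Seg 2: A = πr² = π(1.3500e-04 m)² = 5.726e-08 m²
R_2 = (2.77×10^-8)(319)/(5.726e-08) = 154.3 Ω
Seg 3: A = πr² = π(2.9500e-04 m)² = 2.734e-07 m²
R_3 = (2.77×10^-8)(702)/(2.734e-07) = 71.13 Ω
R_total = R_1 + R_2 + R_3 = 230 Ω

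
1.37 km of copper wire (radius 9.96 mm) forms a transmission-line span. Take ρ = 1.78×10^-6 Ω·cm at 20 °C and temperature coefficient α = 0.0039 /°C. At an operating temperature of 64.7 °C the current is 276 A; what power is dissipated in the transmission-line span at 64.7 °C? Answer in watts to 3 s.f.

7000 W

ρ = 1.78×10^-6 Ω·cm = 1.78×10^-8 Ω·m
A = πr² = π(9.9600e-03 m)² = 3.117e-04 m²
R₍20₎ = ρL/A = (1.78×10^-8)(1370)/(3.117e-04) = 0.07825 Ω
R₍64.7₎ = R₍20₎(1 + αΔT) = 0.07825 × (1 + 0.0039×44.7) = 0.09189 Ω
P = I²R = (276)² × 0.09189 = 7000 W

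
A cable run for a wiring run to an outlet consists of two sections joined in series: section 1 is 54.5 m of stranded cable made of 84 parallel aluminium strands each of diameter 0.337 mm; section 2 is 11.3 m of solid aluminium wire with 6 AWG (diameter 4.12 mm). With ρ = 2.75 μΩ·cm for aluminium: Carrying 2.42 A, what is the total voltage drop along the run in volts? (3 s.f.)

0.540 V

ρ = 2.75 μΩ·cm = 2.75×10^-8 Ω·m
Section 1: A_strand = π(1.6850e-04)² = 8.920e-08 m²; R₁ = ρL/(N·A_s) = (2.75×10^-8)(54.5)/(84×8.920e-08) = 0.2 Ω
Section 2: A = π(4.12/2 mm)² = π(2.0600e-03 m)² = 1.333e-05 m²
R₂ = (2.75×10^-8)(11.3)/(1.333e-05) = 0.02331 Ω
R = R₁ + R₂ = 0.2233 Ω
V = IR = 2.42 × 0.2233 = 0.540 V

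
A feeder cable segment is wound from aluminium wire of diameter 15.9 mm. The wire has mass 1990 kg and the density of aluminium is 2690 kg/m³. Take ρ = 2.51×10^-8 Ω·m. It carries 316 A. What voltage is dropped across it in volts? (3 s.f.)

149 V

A = π(d/2)² = π(7.9500e-03 m)² = 1.9856e-04 m²
L = m/(density·A) = 1990/(2690×1.9856e-04) = 3726 m
R = ρL/A = (2.51×10^-8)(3726)/(1.9856e-04) = 0.471 Ω
V = IR = 316 × 0.471 = 149 V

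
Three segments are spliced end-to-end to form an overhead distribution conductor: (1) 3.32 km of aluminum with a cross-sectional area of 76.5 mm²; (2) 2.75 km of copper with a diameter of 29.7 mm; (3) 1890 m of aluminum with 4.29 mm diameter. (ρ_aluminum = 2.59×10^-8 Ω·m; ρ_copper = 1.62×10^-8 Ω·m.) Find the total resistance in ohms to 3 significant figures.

4.57 Ω

Seg 1: A = 76.5 mm² = 7.650e-05 m²
R_1 = (2.59×10^-8)(3320)/(7.650e-05) = 1.124 Ω
Seg 2: A = π(d/2)² = π(1.4850e-02 m)² = 6.928e-04 m²
R_2 = (1.62×10^-8)(2750)/(6.928e-04) = 0.06431 Ω
Seg 3: A = π(d/2)² = π(2.1450e-03 m)² = 1.445e-05 m²
R_3 = (2.59×10^-8)(1890)/(1.445e-05) = 3.387 Ω
R_total = R_1 + R_2 + R_3 = 4.57 Ω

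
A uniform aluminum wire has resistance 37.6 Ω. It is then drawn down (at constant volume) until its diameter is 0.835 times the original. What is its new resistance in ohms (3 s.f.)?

Volume constant ⇒ L' = L/r² with r = 0.835. R' = ρL'/A' = ρ(L/r²)/(πr²d₀²/4) = R/r⁴.
R' = 2.057 × 37.6 = 77.3 Ω

77.3 Ω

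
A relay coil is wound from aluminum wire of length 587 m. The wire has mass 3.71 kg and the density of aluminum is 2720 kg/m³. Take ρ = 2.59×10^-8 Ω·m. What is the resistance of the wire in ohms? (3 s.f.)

A = m/(density·L) = 3.71/(2720×587) = 2.3236e-06 m²
R = ρL/A = (2.59×10^-8)(587)/(2.3236e-06) = 6.54 Ω

6.54 Ω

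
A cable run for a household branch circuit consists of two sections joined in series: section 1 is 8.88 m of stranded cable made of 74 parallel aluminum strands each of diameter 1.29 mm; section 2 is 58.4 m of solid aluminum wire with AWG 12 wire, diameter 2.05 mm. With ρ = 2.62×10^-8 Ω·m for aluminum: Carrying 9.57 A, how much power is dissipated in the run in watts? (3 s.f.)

Section 1: A_strand = π(6.4500e-04)² = 1.307e-06 m²; R₁ = ρL/(N·A_s) = (2.62×10^-8)(8.88)/(74×1.307e-06) = 0.002406 Ω
Section 2: A = π(2.05/2 mm)² = π(1.0250e-03 m)² = 3.301e-06 m²
R₂ = (2.62×10^-8)(58.4)/(3.301e-06) = 0.4636 Ω
R = R₁ + R₂ = 0.466 Ω
P = I²R = (9.57)² × 0.466 = 42.7 W

42.7 W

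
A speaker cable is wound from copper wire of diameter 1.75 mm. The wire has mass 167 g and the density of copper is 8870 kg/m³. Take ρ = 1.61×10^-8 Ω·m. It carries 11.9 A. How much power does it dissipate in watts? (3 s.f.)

A = π(d/2)² = π(8.7500e-04 m)² = 2.4053e-06 m²
L = m/(density·A) = 0.167/(8870×2.4053e-06) = 7.828 m
R = ρL/A = (1.61×10^-8)(7.828)/(2.4053e-06) = 0.05239 Ω
P = I²R = (11.9)² × 0.05239 = 7.42 W

7.42 W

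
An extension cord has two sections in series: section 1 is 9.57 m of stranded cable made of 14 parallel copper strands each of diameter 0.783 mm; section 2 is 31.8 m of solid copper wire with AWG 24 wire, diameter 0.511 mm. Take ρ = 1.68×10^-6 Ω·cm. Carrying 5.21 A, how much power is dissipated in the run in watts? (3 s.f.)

ρ = 1.68×10^-6 Ω·cm = 1.68×10^-8 Ω·m
Section 1: A_strand = π(3.9150e-04)² = 4.815e-07 m²; R₁ = ρL/(N·A_s) = (1.68×10^-8)(9.57)/(14×4.815e-07) = 0.02385 Ω
Section 2: A = π(0.511/2 mm)² = π(2.5550e-04 m)² = 2.051e-07 m²
R₂ = (1.68×10^-8)(31.8)/(2.051e-07) = 2.605 Ω
R = R₁ + R₂ = 2.629 Ω
P = I²R = (5.21)² × 2.629 = 71.4 W

71.4 W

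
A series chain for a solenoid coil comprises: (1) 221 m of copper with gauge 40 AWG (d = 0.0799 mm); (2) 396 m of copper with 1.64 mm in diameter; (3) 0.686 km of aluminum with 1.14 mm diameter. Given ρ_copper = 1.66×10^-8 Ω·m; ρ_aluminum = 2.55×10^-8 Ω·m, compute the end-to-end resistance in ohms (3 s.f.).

752 Ω

Seg 1: A = π(0.0799/2 mm)² = π(3.9950e-05 m)² = 5.014e-09 m²
R_1 = (1.66×10^-8)(221)/(5.014e-09) = 731.7 Ω
Seg 2: A = π(d/2)² = π(8.2000e-04 m)² = 2.112e-06 m²
R_2 = (1.66×10^-8)(396)/(2.112e-06) = 3.112 Ω
Seg 3: A = π(d/2)² = π(5.7000e-04 m)² = 1.021e-06 m²
R_3 = (2.55×10^-8)(686)/(1.021e-06) = 17.14 Ω
R_total = R_1 + R_2 + R_3 = 752 Ω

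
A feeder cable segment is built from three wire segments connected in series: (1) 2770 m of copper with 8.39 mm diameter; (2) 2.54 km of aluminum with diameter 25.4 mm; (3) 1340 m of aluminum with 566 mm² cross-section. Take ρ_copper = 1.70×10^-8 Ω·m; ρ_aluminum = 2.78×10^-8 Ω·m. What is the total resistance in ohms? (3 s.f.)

Seg 1: A = π(d/2)² = π(4.1950e-03 m)² = 5.529e-05 m²
R_1 = (1.70×10^-8)(2770)/(5.529e-05) = 0.8518 Ω
Seg 2: A = π(d/2)² = π(1.2700e-02 m)² = 5.067e-04 m²
R_2 = (2.78×10^-8)(2540)/(5.067e-04) = 0.1394 Ω
Seg 3: A = 566 mm² = 5.660e-04 m²
R_3 = (2.78×10^-8)(1340)/(5.660e-04) = 0.06582 Ω
R_total = R_1 + R_2 + R_3 = 1.06 Ω

1.06 Ω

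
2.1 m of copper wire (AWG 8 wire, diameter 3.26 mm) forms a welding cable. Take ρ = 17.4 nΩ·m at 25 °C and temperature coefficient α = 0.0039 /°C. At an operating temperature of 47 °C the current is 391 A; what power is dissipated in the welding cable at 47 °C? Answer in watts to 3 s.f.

727 W

ρ = 17.4 nΩ·m = 1.74×10^-8 Ω·m
A = π(3.26/2 mm)² = π(1.6300e-03 m)² = 8.347e-06 m²
R₍25₎ = ρL/A = (1.74×10^-8)(2.1)/(8.347e-06) = 0.004378 Ω
R₍47₎ = R₍25₎(1 + αΔT) = 0.004378 × (1 + 0.0039×22) = 0.004753 Ω
P = I²R = (391)² × 0.004753 = 727 W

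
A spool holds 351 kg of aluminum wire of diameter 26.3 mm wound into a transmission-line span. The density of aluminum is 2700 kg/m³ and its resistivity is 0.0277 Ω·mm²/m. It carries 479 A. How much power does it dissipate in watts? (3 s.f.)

2800 W

ρ = 0.0277 Ω·mm²/m = 2.77×10^-8 Ω·m
A = π(d/2)² = π(1.3150e-02 m)² = 5.4325e-04 m²
L = m/(density·A) = 351/(2700×5.4325e-04) = 239.3 m
R = ρL/A = (2.77×10^-8)(239.3)/(5.4325e-04) = 0.0122 Ω
P = I²R = (479)² × 0.0122 = 2800 W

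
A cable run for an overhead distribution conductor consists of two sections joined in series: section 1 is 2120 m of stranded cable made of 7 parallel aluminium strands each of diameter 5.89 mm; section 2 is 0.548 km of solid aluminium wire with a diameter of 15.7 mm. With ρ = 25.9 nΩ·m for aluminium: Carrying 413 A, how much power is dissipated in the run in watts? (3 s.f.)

ρ = 25.9 nΩ·m = 2.59×10^-8 Ω·m
Section 1: A_strand = π(2.9450e-03)² = 2.725e-05 m²; R₁ = ρL/(N·A_s) = (2.59×10^-8)(2120)/(7×2.725e-05) = 0.2879 Ω
Section 2: A = π(d/2)² = π(7.8500e-03 m)² = 1.936e-04 m²
R₂ = (2.59×10^-8)(548)/(1.936e-04) = 0.07331 Ω
R = R₁ + R₂ = 0.3612 Ω
P = I²R = (413)² × 0.3612 = 61600 W

61600 W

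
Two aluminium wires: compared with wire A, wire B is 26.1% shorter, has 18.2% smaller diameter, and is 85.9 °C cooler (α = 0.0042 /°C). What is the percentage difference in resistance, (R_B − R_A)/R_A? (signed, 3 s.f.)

R ∝ ρL/d² with ρ ∝ (1+αΔT), so R_B/R_A = (1 − 26.1/100) × (1 − 18.2/100)⁻² × (1 − 0.0042×85.9)
= 0.739 × 1.494 × 0.6392 = 0.706
(R_B − R_A)/R_A = 0.706 − 1 = -29.4%

-29.4%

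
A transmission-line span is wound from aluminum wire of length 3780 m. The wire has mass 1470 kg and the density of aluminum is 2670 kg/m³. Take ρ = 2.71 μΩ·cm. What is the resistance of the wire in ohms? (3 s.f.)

0.703 Ω

ρ = 2.71 μΩ·cm = 2.71×10^-8 Ω·m
A = m/(density·L) = 1470/(2670×3780) = 1.4565e-04 m²
R = ρL/A = (2.71×10^-8)(3780)/(1.4565e-04) = 0.703 Ω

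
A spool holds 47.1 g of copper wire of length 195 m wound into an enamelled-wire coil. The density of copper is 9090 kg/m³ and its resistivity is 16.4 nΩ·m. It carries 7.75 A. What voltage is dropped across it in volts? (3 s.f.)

933 V

ρ = 16.4 nΩ·m = 1.64×10^-8 Ω·m
A = m/(density·L) = 0.0471/(9090×195) = 2.6572e-08 m²
R = ρL/A = (1.64×10^-8)(195)/(2.6572e-08) = 120.4 Ω
V = IR = 7.75 × 120.4 = 933 V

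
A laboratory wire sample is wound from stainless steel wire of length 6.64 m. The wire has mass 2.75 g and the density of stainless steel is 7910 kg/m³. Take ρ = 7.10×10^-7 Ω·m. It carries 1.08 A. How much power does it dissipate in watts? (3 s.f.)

A = m/(density·L) = 0.00275/(7910×6.64) = 5.2359e-08 m²
R = ρL/A = (7.10×10^-7)(6.64)/(5.2359e-08) = 90.04 Ω
P = I²R = (1.08)² × 90.04 = 105 W

105 W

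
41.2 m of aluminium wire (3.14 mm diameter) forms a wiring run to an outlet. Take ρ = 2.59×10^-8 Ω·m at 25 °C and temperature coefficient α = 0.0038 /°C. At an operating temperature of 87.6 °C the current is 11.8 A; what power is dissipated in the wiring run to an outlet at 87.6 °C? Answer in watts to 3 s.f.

A = π(d/2)² = π(1.5700e-03 m)² = 7.744e-06 m²
R₍25₎ = ρL/A = (2.59×10^-8)(41.2)/(7.744e-06) = 0.1378 Ω
R₍87.6₎ = R₍25₎(1 + αΔT) = 0.1378 × (1 + 0.0038×62.6) = 0.1706 Ω
P = I²R = (11.8)² × 0.1706 = 23.8 W

23.8 W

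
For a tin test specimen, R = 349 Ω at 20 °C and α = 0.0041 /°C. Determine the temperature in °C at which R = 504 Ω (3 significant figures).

R = R₀(1 + α(T − T₀)) ⇒ T = T₀ + (R/R₀ − 1)/α
T = 20 + (504/349 − 1)/0.0041 = 20 + (0.4441)/0.0041 = 128 °C

128 °C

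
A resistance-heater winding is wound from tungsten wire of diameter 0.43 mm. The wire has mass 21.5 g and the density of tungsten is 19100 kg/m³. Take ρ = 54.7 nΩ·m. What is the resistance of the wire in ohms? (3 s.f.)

2.92 Ω

ρ = 54.7 nΩ·m = 5.47×10^-8 Ω·m
A = π(d/2)² = π(2.1500e-04 m)² = 1.4522e-07 m²
L = m/(density·A) = 0.0215/(19100×1.4522e-07) = 7.751 m
R = ρL/A = (5.47×10^-8)(7.751)/(1.4522e-07) = 2.92 Ω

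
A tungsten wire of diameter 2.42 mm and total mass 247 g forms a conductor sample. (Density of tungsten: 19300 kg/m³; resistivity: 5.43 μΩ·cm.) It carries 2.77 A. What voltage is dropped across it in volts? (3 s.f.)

0.0910 V

ρ = 5.43 μΩ·cm = 5.43×10^-8 Ω·m
A = π(d/2)² = π(1.2100e-03 m)² = 4.5996e-06 m²
L = m/(density·A) = 0.247/(19300×4.5996e-06) = 2.782 m
R = ρL/A = (5.43×10^-8)(2.782)/(4.5996e-06) = 0.03285 Ω
V = IR = 2.77 × 0.03285 = 0.0910 V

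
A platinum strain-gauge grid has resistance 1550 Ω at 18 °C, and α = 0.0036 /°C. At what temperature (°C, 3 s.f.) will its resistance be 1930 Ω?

86.1 °C

R = R₀(1 + α(T − T₀)) ⇒ T = T₀ + (R/R₀ − 1)/α
T = 18 + (1930/1550 − 1)/0.0036 = 18 + (0.2452)/0.0036 = 86.1 °C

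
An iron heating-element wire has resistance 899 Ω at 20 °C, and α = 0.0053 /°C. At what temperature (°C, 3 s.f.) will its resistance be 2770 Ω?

R = R₀(1 + α(T − T₀)) ⇒ T = T₀ + (R/R₀ − 1)/α
T = 20 + (2770/899 − 1)/0.0053 = 20 + (2.081)/0.0053 = 413 °C

413 °C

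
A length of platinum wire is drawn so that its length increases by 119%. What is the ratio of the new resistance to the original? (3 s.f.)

k = 1 + 119/100 = 2.19; volume constant ⇒ A' = A/k, so R' = k²R.
Factor = 4.80

4.80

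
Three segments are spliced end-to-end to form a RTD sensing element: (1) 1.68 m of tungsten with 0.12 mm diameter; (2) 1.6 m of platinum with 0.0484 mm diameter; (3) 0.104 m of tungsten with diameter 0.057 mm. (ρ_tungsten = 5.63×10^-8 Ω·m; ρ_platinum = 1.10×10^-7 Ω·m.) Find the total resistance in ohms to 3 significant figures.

106 Ω

Seg 1: A = π(d/2)² = π(6.0000e-05 m)² = 1.131e-08 m²
R_1 = (5.63×10^-8)(1.68)/(1.131e-08) = 8.363 Ω
Seg 2: A = π(d/2)² = π(2.4200e-05 m)² = 1.840e-09 m²
R_2 = (1.10×10^-7)(1.6)/(1.840e-09) = 95.66 Ω
Seg 3: A = π(d/2)² = π(2.8500e-05 m)² = 2.552e-09 m²
R_3 = (5.63×10^-8)(0.104)/(2.552e-09) = 2.295 Ω
R_total = R_1 + R_2 + R_3 = 106 Ω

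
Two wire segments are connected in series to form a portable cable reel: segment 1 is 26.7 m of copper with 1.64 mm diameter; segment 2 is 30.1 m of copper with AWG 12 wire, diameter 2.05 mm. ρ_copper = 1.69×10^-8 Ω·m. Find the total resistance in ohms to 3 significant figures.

0.368 Ω

Segment 1: A = π(d/2)² = π(8.2000e-04 m)² = 2.112e-06 m²
R₁ = ρL/A = (1.69×10^-8)(26.7)/(2.112e-06) = 0.2136 Ω
Segment 2: A = π(2.05/2 mm)² = π(1.0250e-03 m)² = 3.301e-06 m²
R₂ = (1.69×10^-8)(30.1)/(3.301e-06) = 0.1541 Ω
R = R₁ + R₂ = 0.368 Ω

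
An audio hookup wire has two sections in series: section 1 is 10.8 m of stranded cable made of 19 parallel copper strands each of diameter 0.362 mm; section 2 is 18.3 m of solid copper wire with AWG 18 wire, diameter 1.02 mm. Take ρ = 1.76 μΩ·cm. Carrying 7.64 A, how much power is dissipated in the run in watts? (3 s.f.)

ρ = 1.76 μΩ·cm = 1.76×10^-8 Ω·m
Section 1: A_strand = π(1.8100e-04)² = 1.029e-07 m²; R₁ = ρL/(N·A_s) = (1.76×10^-8)(10.8)/(19×1.029e-07) = 0.0972 Ω
Section 2: A = π(1.02/2 mm)² = π(5.1000e-04 m)² = 8.171e-07 m²
R₂ = (1.76×10^-8)(18.3)/(8.171e-07) = 0.3942 Ω
R = R₁ + R₂ = 0.4914 Ω
P = I²R = (7.64)² × 0.4914 = 28.7 W

28.7 W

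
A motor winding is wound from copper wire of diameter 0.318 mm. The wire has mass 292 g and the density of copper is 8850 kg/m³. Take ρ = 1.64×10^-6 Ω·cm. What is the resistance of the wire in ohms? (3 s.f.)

85.8 Ω

ρ = 1.64×10^-6 Ω·cm = 1.64×10^-8 Ω·m
A = π(d/2)² = π(1.5900e-04 m)² = 7.9423e-08 m²
L = m/(density·A) = 0.292/(8850×7.9423e-08) = 415.4 m
R = ρL/A = (1.64×10^-8)(415.4)/(7.9423e-08) = 85.8 Ω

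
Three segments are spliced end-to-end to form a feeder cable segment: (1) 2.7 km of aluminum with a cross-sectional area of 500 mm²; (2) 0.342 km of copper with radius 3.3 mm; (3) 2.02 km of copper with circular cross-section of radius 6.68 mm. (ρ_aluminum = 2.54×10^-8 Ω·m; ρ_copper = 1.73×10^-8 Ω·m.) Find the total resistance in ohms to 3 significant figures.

0.559 Ω

Seg 1: A = 500 mm² = 5.000e-04 m²
R_1 = (2.54×10^-8)(2700)/(5.000e-04) = 0.1372 Ω
Seg 2: A = πr² = π(3.3000e-03 m)² = 3.421e-05 m²
R_2 = (1.73×10^-8)(342)/(3.421e-05) = 0.1729 Ω
Seg 3: A = πr² = π(6.6800e-03 m)² = 1.402e-04 m²
R_3 = (1.73×10^-8)(2020)/(1.402e-04) = 0.2493 Ω
R_total = R_1 + R_2 + R_3 = 0.559 Ω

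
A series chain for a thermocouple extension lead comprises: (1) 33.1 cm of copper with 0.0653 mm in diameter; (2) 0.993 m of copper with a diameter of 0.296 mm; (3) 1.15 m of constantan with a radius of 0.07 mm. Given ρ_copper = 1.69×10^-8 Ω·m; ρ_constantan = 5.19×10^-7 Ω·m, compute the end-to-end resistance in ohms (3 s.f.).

40.7 Ω

Seg 1: A = π(d/2)² = π(3.2650e-05 m)² = 3.349e-09 m²
R_1 = (1.69×10^-8)(0.331)/(3.349e-09) = 1.67 Ω
Seg 2: A = π(d/2)² = π(1.4800e-04 m)² = 6.881e-08 m²
R_2 = (1.69×10^-8)(0.993)/(6.881e-08) = 0.2439 Ω
Seg 3: A = πr² = π(7.0000e-05 m)² = 1.539e-08 m²
R_3 = (5.19×10^-7)(1.15)/(1.539e-08) = 38.77 Ω
R_total = R_1 + R_2 + R_3 = 40.7 Ω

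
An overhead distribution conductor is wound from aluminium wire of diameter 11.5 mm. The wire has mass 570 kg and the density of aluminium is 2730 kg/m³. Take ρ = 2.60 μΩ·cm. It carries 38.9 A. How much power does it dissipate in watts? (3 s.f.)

ρ = 2.60 μΩ·cm = 2.60×10^-8 Ω·m
A = π(d/2)² = π(5.7500e-03 m)² = 1.0387e-04 m²
L = m/(density·A) = 570/(2730×1.0387e-04) = 2010 m
R = ρL/A = (2.60×10^-8)(2010)/(1.0387e-04) = 0.5032 Ω
P = I²R = (38.9)² × 0.5032 = 761 W

761 W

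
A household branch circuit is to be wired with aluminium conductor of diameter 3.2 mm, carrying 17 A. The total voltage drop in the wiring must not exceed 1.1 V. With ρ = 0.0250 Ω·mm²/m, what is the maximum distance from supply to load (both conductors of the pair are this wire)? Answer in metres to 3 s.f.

10.4 m

ρ = 0.0250 Ω·mm²/m = 2.50×10^-8 Ω·m
A = π(d/2)² = π(1.6000e-03 m)² = 8.042e-06 m²
L_max = V_max·A/(2·ρI) = (1.1)(8.042e-06)/(2×2.50×10^-8×17) = 10.4 m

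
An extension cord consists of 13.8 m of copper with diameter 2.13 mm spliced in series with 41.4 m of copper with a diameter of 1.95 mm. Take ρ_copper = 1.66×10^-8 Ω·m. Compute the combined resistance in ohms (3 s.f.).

0.294 Ω

Segment 1: A = π(d/2)² = π(1.0650e-03 m)² = 3.563e-06 m²
R₁ = ρL/A = (1.66×10^-8)(13.8)/(3.563e-06) = 0.06429 Ω
Segment 2: A = π(d/2)² = π(9.7500e-04 m)² = 2.986e-06 m²
R₂ = (1.66×10^-8)(41.4)/(2.986e-06) = 0.2301 Ω
R = R₁ + R₂ = 0.294 Ω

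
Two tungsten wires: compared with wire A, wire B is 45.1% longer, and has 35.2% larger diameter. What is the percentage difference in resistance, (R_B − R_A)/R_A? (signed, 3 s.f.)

-20.6%

R ∝ L/d², so R_B/R_A = (1 + 45.1/100) × (1 + 35.2/100)⁻²
= 1.451 × 0.5471 = 0.7938
(R_B − R_A)/R_A = 0.7938 − 1 = -20.6%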